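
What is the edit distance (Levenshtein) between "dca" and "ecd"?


Computing edit distance: "dca" -> "ecd"
DP table:
           e    c    d
      0    1    2    3
  d   1    1    2    2
  c   2    2    1    2
  a   3    3    2    2
Edit distance = dp[3][3] = 2

2


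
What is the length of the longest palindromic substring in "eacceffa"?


Input: "eacceffa"
Checking substrings for palindromes:
  [2:4] "cc" (len 2) => palindrome
  [5:7] "ff" (len 2) => palindrome
Longest palindromic substring: "cc" with length 2

2


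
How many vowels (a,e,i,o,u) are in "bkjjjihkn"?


Input: bkjjjihkn
Checking each character:
  'b' at position 0: consonant
  'k' at position 1: consonant
  'j' at position 2: consonant
  'j' at position 3: consonant
  'j' at position 4: consonant
  'i' at position 5: vowel (running total: 1)
  'h' at position 6: consonant
  'k' at position 7: consonant
  'n' at position 8: consonant
Total vowels: 1

1


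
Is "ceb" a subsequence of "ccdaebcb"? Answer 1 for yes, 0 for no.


Check if "ceb" is a subsequence of "ccdaebcb"
Greedy scan:
  Position 0 ('c'): matches sub[0] = 'c'
  Position 1 ('c'): no match needed
  Position 2 ('d'): no match needed
  Position 3 ('a'): no match needed
  Position 4 ('e'): matches sub[1] = 'e'
  Position 5 ('b'): matches sub[2] = 'b'
  Position 6 ('c'): no match needed
  Position 7 ('b'): no match needed
All 3 characters matched => is a subsequence

1


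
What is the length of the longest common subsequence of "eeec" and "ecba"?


LCS of "eeec" and "ecba"
DP table:
           e    c    b    a
      0    0    0    0    0
  e   0    1    1    1    1
  e   0    1    1    1    1
  e   0    1    1    1    1
  c   0    1    2    2    2
LCS length = dp[4][4] = 2

2


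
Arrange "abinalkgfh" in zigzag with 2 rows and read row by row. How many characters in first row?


Zigzag "abinalkgfh" into 2 rows:
Placing characters:
  'a' => row 0
  'b' => row 1
  'i' => row 0
  'n' => row 1
  'a' => row 0
  'l' => row 1
  'k' => row 0
  'g' => row 1
  'f' => row 0
  'h' => row 1
Rows:
  Row 0: "aiakf"
  Row 1: "bnlgh"
First row length: 5

5


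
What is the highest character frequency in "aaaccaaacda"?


Input: aaaccaaacda
Character counts:
  'a': 7
  'c': 3
  'd': 1
Maximum frequency: 7

7


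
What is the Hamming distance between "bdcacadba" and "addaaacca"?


Comparing "bdcacadba" and "addaaacca" position by position:
  Position 0: 'b' vs 'a' => differ
  Position 1: 'd' vs 'd' => same
  Position 2: 'c' vs 'd' => differ
  Position 3: 'a' vs 'a' => same
  Position 4: 'c' vs 'a' => differ
  Position 5: 'a' vs 'a' => same
  Position 6: 'd' vs 'c' => differ
  Position 7: 'b' vs 'c' => differ
  Position 8: 'a' vs 'a' => same
Total differences (Hamming distance): 5

5


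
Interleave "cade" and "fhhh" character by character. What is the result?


Interleaving "cade" and "fhhh":
  Position 0: 'c' from first, 'f' from second => "cf"
  Position 1: 'a' from first, 'h' from second => "ah"
  Position 2: 'd' from first, 'h' from second => "dh"
  Position 3: 'e' from first, 'h' from second => "eh"
Result: cfahdheh

cfahdheh


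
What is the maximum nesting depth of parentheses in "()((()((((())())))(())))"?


Input: "()((()((((())())))(())))"
Tracking depth:
  Position 0 '(': depth becomes 1
  Position 1 ')': depth becomes 0
  Position 2 '(': depth becomes 1
  Position 3 '(': depth becomes 2
  Position 4 '(': depth becomes 3
  Position 5 ')': depth becomes 2
  Position 6 '(': depth becomes 3
  Position 7 '(': depth becomes 4
  Position 8 '(': depth becomes 5
  Position 9 '(': depth becomes 6
  Position 10 '(': depth becomes 7
  Position 11 ')': depth becomes 6
  Position 12 ')': depth becomes 5
  Position 13 '(': depth becomes 6
  Position 14 ')': depth becomes 5
  Position 15 ')': depth becomes 4
  Position 16 ')': depth becomes 3
  Position 17 ')': depth becomes 2
  Position 18 '(': depth becomes 3
  Position 19 '(': depth becomes 4
  Position 20 ')': depth becomes 3
  Position 21 ')': depth becomes 2
  Position 22 ')': depth becomes 1
  Position 23 ')': depth becomes 0
Maximum depth reached: 7

7


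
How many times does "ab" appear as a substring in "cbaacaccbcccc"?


Searching for "ab" in "cbaacaccbcccc"
Scanning each position:
  Position 0: "cb" => no
  Position 1: "ba" => no
  Position 2: "aa" => no
  Position 3: "ac" => no
  Position 4: "ca" => no
  Position 5: "ac" => no
  Position 6: "cc" => no
  Position 7: "cb" => no
  Position 8: "bc" => no
  Position 9: "cc" => no
  Position 10: "cc" => no
  Position 11: "cc" => no
Total occurrences: 0

0


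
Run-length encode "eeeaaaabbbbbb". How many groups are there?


Input: eeeaaaabbbbbb
Scanning for consecutive runs:
  Group 1: 'e' x 3 (positions 0-2)
  Group 2: 'a' x 4 (positions 3-6)
  Group 3: 'b' x 6 (positions 7-12)
Total groups: 3

3


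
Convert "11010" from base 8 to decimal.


Input: "11010" in base 8
Positional expansion:
  Digit '1' (value 1) x 8^4 = 4096
  Digit '1' (value 1) x 8^3 = 512
  Digit '0' (value 0) x 8^2 = 0
  Digit '1' (value 1) x 8^1 = 8
  Digit '0' (value 0) x 8^0 = 0
Sum = 4616

4616


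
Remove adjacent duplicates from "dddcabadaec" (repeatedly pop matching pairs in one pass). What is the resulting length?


Input: dddcabadaec
Stack-based adjacent duplicate removal:
  Read 'd': push. Stack: d
  Read 'd': matches stack top 'd' => pop. Stack: (empty)
  Read 'd': push. Stack: d
  Read 'c': push. Stack: dc
  Read 'a': push. Stack: dca
  Read 'b': push. Stack: dcab
  Read 'a': push. Stack: dcaba
  Read 'd': push. Stack: dcabad
  Read 'a': push. Stack: dcabada
  Read 'e': push. Stack: dcabadae
  Read 'c': push. Stack: dcabadaec
Final stack: "dcabadaec" (length 9)

9


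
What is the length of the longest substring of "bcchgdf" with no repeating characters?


Input: "bcchgdf"
Sliding window (track last position of each char):
  Position 0 ('b'): window [0,0] length 1 -- new best
  Position 1 ('c'): window [0,1] length 2 -- new best
  Position 2 ('c'): repeat (last at 1), move window start to 2
  Position 2 ('c'): window [2,2] length 1
  Position 3 ('h'): window [2,3] length 2
  Position 4 ('g'): window [2,4] length 3 -- new best
  Position 5 ('d'): window [2,5] length 4 -- new best
  Position 6 ('f'): window [2,6] length 5 -- new best
Longest substring with no repeats: "chgdf" with length 5

5


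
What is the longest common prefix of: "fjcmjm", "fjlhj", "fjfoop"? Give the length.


Words: fjcmjm, fjlhj, fjfoop
  Position 0: all 'f' => match
  Position 1: all 'j' => match
  Position 2: ('c', 'l', 'f') => mismatch, stop
LCP = "fj" (length 2)

2


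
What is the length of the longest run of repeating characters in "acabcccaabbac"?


Input: "acabcccaabbac"
Scanning for longest run:
  Position 1 ('c'): new char, reset run to 1
  Position 2 ('a'): new char, reset run to 1
  Position 3 ('b'): new char, reset run to 1
  Position 4 ('c'): new char, reset run to 1
  Position 5 ('c'): continues run of 'c', length=2
  Position 6 ('c'): continues run of 'c', length=3
  Position 7 ('a'): new char, reset run to 1
  Position 8 ('a'): continues run of 'a', length=2
  Position 9 ('b'): new char, reset run to 1
  Position 10 ('b'): continues run of 'b', length=2
  Position 11 ('a'): new char, reset run to 1
  Position 12 ('c'): new char, reset run to 1
Longest run: 'c' with length 3

3


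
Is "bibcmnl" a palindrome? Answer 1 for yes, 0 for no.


Input: bibcmnl
Reversed: lnmcbib
  Compare pos 0 ('b') with pos 6 ('l'): MISMATCH
  Compare pos 1 ('i') with pos 5 ('n'): MISMATCH
  Compare pos 2 ('b') with pos 4 ('m'): MISMATCH
Result: not a palindrome

0


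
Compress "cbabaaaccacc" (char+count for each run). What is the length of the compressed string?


Input: cbabaaaccacc
Runs:
  'c' x 1 => "c1"
  'b' x 1 => "b1"
  'a' x 1 => "a1"
  'b' x 1 => "b1"
  'a' x 3 => "a3"
  'c' x 2 => "c2"
  'a' x 1 => "a1"
  'c' x 2 => "c2"
Compressed: "c1b1a1b1a3c2a1c2"
Compressed length: 16

16


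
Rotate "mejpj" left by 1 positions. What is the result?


Input: "mejpj", rotate left by 1
First 1 characters: "m"
Remaining characters: "ejpj"
Concatenate remaining + first: "ejpj" + "m" = "ejpjm"

ejpjm


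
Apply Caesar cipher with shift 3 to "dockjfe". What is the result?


Caesar cipher: shift "dockjfe" by 3
  'd' (pos 3) + 3 = pos 6 = 'g'
  'o' (pos 14) + 3 = pos 17 = 'r'
  'c' (pos 2) + 3 = pos 5 = 'f'
  'k' (pos 10) + 3 = pos 13 = 'n'
  'j' (pos 9) + 3 = pos 12 = 'm'
  'f' (pos 5) + 3 = pos 8 = 'i'
  'e' (pos 4) + 3 = pos 7 = 'h'
Result: grfnmih

grfnmih


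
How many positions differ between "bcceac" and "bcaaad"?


Comparing "bcceac" and "bcaaad" position by position:
  Position 0: 'b' vs 'b' => same
  Position 1: 'c' vs 'c' => same
  Position 2: 'c' vs 'a' => DIFFER
  Position 3: 'e' vs 'a' => DIFFER
  Position 4: 'a' vs 'a' => same
  Position 5: 'c' vs 'd' => DIFFER
Positions that differ: 3

3


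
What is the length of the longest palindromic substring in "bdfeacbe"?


Input: "bdfeacbe"
Checking substrings for palindromes:
  No multi-char palindromic substrings found
Longest palindromic substring: "b" with length 1

1


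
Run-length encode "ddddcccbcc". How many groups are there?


Input: ddddcccbcc
Scanning for consecutive runs:
  Group 1: 'd' x 4 (positions 0-3)
  Group 2: 'c' x 3 (positions 4-6)
  Group 3: 'b' x 1 (positions 7-7)
  Group 4: 'c' x 2 (positions 8-9)
Total groups: 4

4


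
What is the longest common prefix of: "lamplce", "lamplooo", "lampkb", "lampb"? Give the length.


Words: lamplce, lamplooo, lampkb, lampb
  Position 0: all 'l' => match
  Position 1: all 'a' => match
  Position 2: all 'm' => match
  Position 3: all 'p' => match
  Position 4: ('l', 'l', 'k', 'b') => mismatch, stop
LCP = "lamp" (length 4)

4


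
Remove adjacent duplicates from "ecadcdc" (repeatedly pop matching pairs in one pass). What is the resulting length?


Input: ecadcdc
Stack-based adjacent duplicate removal:
  Read 'e': push. Stack: e
  Read 'c': push. Stack: ec
  Read 'a': push. Stack: eca
  Read 'd': push. Stack: ecad
  Read 'c': push. Stack: ecadc
  Read 'd': push. Stack: ecadcd
  Read 'c': push. Stack: ecadcdc
Final stack: "ecadcdc" (length 7)

7


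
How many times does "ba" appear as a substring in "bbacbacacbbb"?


Searching for "ba" in "bbacbacacbbb"
Scanning each position:
  Position 0: "bb" => no
  Position 1: "ba" => MATCH
  Position 2: "ac" => no
  Position 3: "cb" => no
  Position 4: "ba" => MATCH
  Position 5: "ac" => no
  Position 6: "ca" => no
  Position 7: "ac" => no
  Position 8: "cb" => no
  Position 9: "bb" => no
  Position 10: "bb" => no
Total occurrences: 2

2


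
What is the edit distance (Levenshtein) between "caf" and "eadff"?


Computing edit distance: "caf" -> "eadff"
DP table:
           e    a    d    f    f
      0    1    2    3    4    5
  c   1    1    2    3    4    5
  a   2    2    1    2    3    4
  f   3    3    2    2    2    3
Edit distance = dp[3][5] = 3

3


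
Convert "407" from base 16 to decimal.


Input: "407" in base 16
Positional expansion:
  Digit '4' (value 4) x 16^2 = 1024
  Digit '0' (value 0) x 16^1 = 0
  Digit '7' (value 7) x 16^0 = 7
Sum = 1031

1031


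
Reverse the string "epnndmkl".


Input: epnndmkl
Reading characters right to left:
  Position 7: 'l'
  Position 6: 'k'
  Position 5: 'm'
  Position 4: 'd'
  Position 3: 'n'
  Position 2: 'n'
  Position 1: 'p'
  Position 0: 'e'
Reversed: lkmdnnpe

lkmdnnpe


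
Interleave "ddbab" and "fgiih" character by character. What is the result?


Interleaving "ddbab" and "fgiih":
  Position 0: 'd' from first, 'f' from second => "df"
  Position 1: 'd' from first, 'g' from second => "dg"
  Position 2: 'b' from first, 'i' from second => "bi"
  Position 3: 'a' from first, 'i' from second => "ai"
  Position 4: 'b' from first, 'h' from second => "bh"
Result: dfdgbiaibh

dfdgbiaibh


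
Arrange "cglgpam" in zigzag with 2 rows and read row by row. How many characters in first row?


Zigzag "cglgpam" into 2 rows:
Placing characters:
  'c' => row 0
  'g' => row 1
  'l' => row 0
  'g' => row 1
  'p' => row 0
  'a' => row 1
  'm' => row 0
Rows:
  Row 0: "clpm"
  Row 1: "gga"
First row length: 4

4


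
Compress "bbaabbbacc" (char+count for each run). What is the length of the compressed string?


Input: bbaabbbacc
Runs:
  'b' x 2 => "b2"
  'a' x 2 => "a2"
  'b' x 3 => "b3"
  'a' x 1 => "a1"
  'c' x 2 => "c2"
Compressed: "b2a2b3a1c2"
Compressed length: 10

10


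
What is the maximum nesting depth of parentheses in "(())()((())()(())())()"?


Input: "(())()((())()(())())()"
Tracking depth:
  Position 0 '(': depth becomes 1
  Position 1 '(': depth becomes 2
  Position 2 ')': depth becomes 1
  Position 3 ')': depth becomes 0
  Position 4 '(': depth becomes 1
  Position 5 ')': depth becomes 0
  Position 6 '(': depth becomes 1
  Position 7 '(': depth becomes 2
  Position 8 '(': depth becomes 3
  Position 9 ')': depth becomes 2
  Position 10 ')': depth becomes 1
  Position 11 '(': depth becomes 2
  Position 12 ')': depth becomes 1
  Position 13 '(': depth becomes 2
  Position 14 '(': depth becomes 3
  Position 15 ')': depth becomes 2
  Position 16 ')': depth becomes 1
  Position 17 '(': depth becomes 2
  Position 18 ')': depth becomes 1
  Position 19 ')': depth becomes 0
  Position 20 '(': depth becomes 1
  Position 21 ')': depth becomes 0
Maximum depth reached: 3

3


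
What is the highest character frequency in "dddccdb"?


Input: dddccdb
Character counts:
  'b': 1
  'c': 2
  'd': 4
Maximum frequency: 4

4


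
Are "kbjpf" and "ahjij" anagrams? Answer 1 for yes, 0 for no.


Strings: "kbjpf", "ahjij"
Sorted first:  bfjkp
Sorted second: ahijj
Differ at position 0: 'b' vs 'a' => not anagrams

0


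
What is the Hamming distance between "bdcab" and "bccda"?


Comparing "bdcab" and "bccda" position by position:
  Position 0: 'b' vs 'b' => same
  Position 1: 'd' vs 'c' => differ
  Position 2: 'c' vs 'c' => same
  Position 3: 'a' vs 'd' => differ
  Position 4: 'b' vs 'a' => differ
Total differences (Hamming distance): 3

3


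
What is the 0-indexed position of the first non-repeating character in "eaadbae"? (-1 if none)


Input: eaadbae
Character frequencies:
  'a': 3
  'b': 1
  'd': 1
  'e': 2
Scanning left to right for freq == 1:
  Position 0 ('e'): freq=2, skip
  Position 1 ('a'): freq=3, skip
  Position 2 ('a'): freq=3, skip
  Position 3 ('d'): unique! => answer = 3

3


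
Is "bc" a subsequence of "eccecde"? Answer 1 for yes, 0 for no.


Check if "bc" is a subsequence of "eccecde"
Greedy scan:
  Position 0 ('e'): no match needed
  Position 1 ('c'): no match needed
  Position 2 ('c'): no match needed
  Position 3 ('e'): no match needed
  Position 4 ('c'): no match needed
  Position 5 ('d'): no match needed
  Position 6 ('e'): no match needed
Only matched 0/2 characters => not a subsequence

0


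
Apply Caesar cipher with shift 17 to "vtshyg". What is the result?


Caesar cipher: shift "vtshyg" by 17
  'v' (pos 21) + 17 = pos 12 = 'm'
  't' (pos 19) + 17 = pos 10 = 'k'
  's' (pos 18) + 17 = pos 9 = 'j'
  'h' (pos 7) + 17 = pos 24 = 'y'
  'y' (pos 24) + 17 = pos 15 = 'p'
  'g' (pos 6) + 17 = pos 23 = 'x'
Result: mkjypx

mkjypx


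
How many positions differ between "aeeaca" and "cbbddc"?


Comparing "aeeaca" and "cbbddc" position by position:
  Position 0: 'a' vs 'c' => DIFFER
  Position 1: 'e' vs 'b' => DIFFER
  Position 2: 'e' vs 'b' => DIFFER
  Position 3: 'a' vs 'd' => DIFFER
  Position 4: 'c' vs 'd' => DIFFER
  Position 5: 'a' vs 'c' => DIFFER
Positions that differ: 6

6


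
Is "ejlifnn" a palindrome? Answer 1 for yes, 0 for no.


Input: ejlifnn
Reversed: nnfilje
  Compare pos 0 ('e') with pos 6 ('n'): MISMATCH
  Compare pos 1 ('j') with pos 5 ('n'): MISMATCH
  Compare pos 2 ('l') with pos 4 ('f'): MISMATCH
Result: not a palindrome

0


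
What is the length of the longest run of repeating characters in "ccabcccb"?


Input: "ccabcccb"
Scanning for longest run:
  Position 1 ('c'): continues run of 'c', length=2
  Position 2 ('a'): new char, reset run to 1
  Position 3 ('b'): new char, reset run to 1
  Position 4 ('c'): new char, reset run to 1
  Position 5 ('c'): continues run of 'c', length=2
  Position 6 ('c'): continues run of 'c', length=3
  Position 7 ('b'): new char, reset run to 1
Longest run: 'c' with length 3

3


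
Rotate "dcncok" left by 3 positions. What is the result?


Input: "dcncok", rotate left by 3
First 3 characters: "dcn"
Remaining characters: "cok"
Concatenate remaining + first: "cok" + "dcn" = "cokdcn"

cokdcn


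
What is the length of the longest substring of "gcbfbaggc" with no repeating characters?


Input: "gcbfbaggc"
Sliding window (track last position of each char):
  Position 0 ('g'): window [0,0] length 1 -- new best
  Position 1 ('c'): window [0,1] length 2 -- new best
  Position 2 ('b'): window [0,2] length 3 -- new best
  Position 3 ('f'): window [0,3] length 4 -- new best
  Position 4 ('b'): repeat (last at 2), move window start to 3
  Position 4 ('b'): window [3,4] length 2
  Position 5 ('a'): window [3,5] length 3
  Position 6 ('g'): window [3,6] length 4
  Position 7 ('g'): repeat (last at 6), move window start to 7
  Position 7 ('g'): window [7,7] length 1
  Position 8 ('c'): window [7,8] length 2
Longest substring with no repeats: "gcbf" with length 4

4


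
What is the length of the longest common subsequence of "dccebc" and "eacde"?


LCS of "dccebc" and "eacde"
DP table:
           e    a    c    d    e
      0    0    0    0    0    0
  d   0    0    0    0    1    1
  c   0    0    0    1    1    1
  c   0    0    0    1    1    1
  e   0    1    1    1    1    2
  b   0    1    1    1    1    2
  c   0    1    1    2    2    2
LCS length = dp[6][5] = 2

2


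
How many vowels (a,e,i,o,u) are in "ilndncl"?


Input: ilndncl
Checking each character:
  'i' at position 0: vowel (running total: 1)
  'l' at position 1: consonant
  'n' at position 2: consonant
  'd' at position 3: consonant
  'n' at position 4: consonant
  'c' at position 5: consonant
  'l' at position 6: consonant
Total vowels: 1

1


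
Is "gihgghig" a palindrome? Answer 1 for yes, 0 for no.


Input: gihgghig
Reversed: gihgghig
  Compare pos 0 ('g') with pos 7 ('g'): match
  Compare pos 1 ('i') with pos 6 ('i'): match
  Compare pos 2 ('h') with pos 5 ('h'): match
  Compare pos 3 ('g') with pos 4 ('g'): match
Result: palindrome

1


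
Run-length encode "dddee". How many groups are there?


Input: dddee
Scanning for consecutive runs:
  Group 1: 'd' x 3 (positions 0-2)
  Group 2: 'e' x 2 (positions 3-4)
Total groups: 2

2


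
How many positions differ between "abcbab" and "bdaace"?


Comparing "abcbab" and "bdaace" position by position:
  Position 0: 'a' vs 'b' => DIFFER
  Position 1: 'b' vs 'd' => DIFFER
  Position 2: 'c' vs 'a' => DIFFER
  Position 3: 'b' vs 'a' => DIFFER
  Position 4: 'a' vs 'c' => DIFFER
  Position 5: 'b' vs 'e' => DIFFER
Positions that differ: 6

6


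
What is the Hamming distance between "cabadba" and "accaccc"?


Comparing "cabadba" and "accaccc" position by position:
  Position 0: 'c' vs 'a' => differ
  Position 1: 'a' vs 'c' => differ
  Position 2: 'b' vs 'c' => differ
  Position 3: 'a' vs 'a' => same
  Position 4: 'd' vs 'c' => differ
  Position 5: 'b' vs 'c' => differ
  Position 6: 'a' vs 'c' => differ
Total differences (Hamming distance): 6

6


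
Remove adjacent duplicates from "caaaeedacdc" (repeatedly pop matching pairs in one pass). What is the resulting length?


Input: caaaeedacdc
Stack-based adjacent duplicate removal:
  Read 'c': push. Stack: c
  Read 'a': push. Stack: ca
  Read 'a': matches stack top 'a' => pop. Stack: c
  Read 'a': push. Stack: ca
  Read 'e': push. Stack: cae
  Read 'e': matches stack top 'e' => pop. Stack: ca
  Read 'd': push. Stack: cad
  Read 'a': push. Stack: cada
  Read 'c': push. Stack: cadac
  Read 'd': push. Stack: cadacd
  Read 'c': push. Stack: cadacdc
Final stack: "cadacdc" (length 7)

7


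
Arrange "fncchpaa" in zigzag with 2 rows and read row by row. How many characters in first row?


Zigzag "fncchpaa" into 2 rows:
Placing characters:
  'f' => row 0
  'n' => row 1
  'c' => row 0
  'c' => row 1
  'h' => row 0
  'p' => row 1
  'a' => row 0
  'a' => row 1
Rows:
  Row 0: "fcha"
  Row 1: "ncpa"
First row length: 4

4


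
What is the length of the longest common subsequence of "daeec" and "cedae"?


LCS of "daeec" and "cedae"
DP table:
           c    e    d    a    e
      0    0    0    0    0    0
  d   0    0    0    1    1    1
  a   0    0    0    1    2    2
  e   0    0    1    1    2    3
  e   0    0    1    1    2    3
  c   0    1    1    1    2    3
LCS length = dp[5][5] = 3

3


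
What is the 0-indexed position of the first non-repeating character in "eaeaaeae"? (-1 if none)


Input: eaeaaeae
Character frequencies:
  'a': 4
  'e': 4
Scanning left to right for freq == 1:
  Position 0 ('e'): freq=4, skip
  Position 1 ('a'): freq=4, skip
  Position 2 ('e'): freq=4, skip
  Position 3 ('a'): freq=4, skip
  Position 4 ('a'): freq=4, skip
  Position 5 ('e'): freq=4, skip
  Position 6 ('a'): freq=4, skip
  Position 7 ('e'): freq=4, skip
  No unique character found => answer = -1

-1


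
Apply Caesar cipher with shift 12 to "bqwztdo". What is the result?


Caesar cipher: shift "bqwztdo" by 12
  'b' (pos 1) + 12 = pos 13 = 'n'
  'q' (pos 16) + 12 = pos 2 = 'c'
  'w' (pos 22) + 12 = pos 8 = 'i'
  'z' (pos 25) + 12 = pos 11 = 'l'
  't' (pos 19) + 12 = pos 5 = 'f'
  'd' (pos 3) + 12 = pos 15 = 'p'
  'o' (pos 14) + 12 = pos 0 = 'a'
Result: ncilfpa

ncilfpa


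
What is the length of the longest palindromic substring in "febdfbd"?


Input: "febdfbd"
Checking substrings for palindromes:
  No multi-char palindromic substrings found
Longest palindromic substring: "f" with length 1

1


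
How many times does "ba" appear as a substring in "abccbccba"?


Searching for "ba" in "abccbccba"
Scanning each position:
  Position 0: "ab" => no
  Position 1: "bc" => no
  Position 2: "cc" => no
  Position 3: "cb" => no
  Position 4: "bc" => no
  Position 5: "cc" => no
  Position 6: "cb" => no
  Position 7: "ba" => MATCH
Total occurrences: 1

1


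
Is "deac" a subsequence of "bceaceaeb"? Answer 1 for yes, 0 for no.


Check if "deac" is a subsequence of "bceaceaeb"
Greedy scan:
  Position 0 ('b'): no match needed
  Position 1 ('c'): no match needed
  Position 2 ('e'): no match needed
  Position 3 ('a'): no match needed
  Position 4 ('c'): no match needed
  Position 5 ('e'): no match needed
  Position 6 ('a'): no match needed
  Position 7 ('e'): no match needed
  Position 8 ('b'): no match needed
Only matched 0/4 characters => not a subsequence

0


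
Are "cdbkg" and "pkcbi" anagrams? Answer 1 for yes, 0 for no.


Strings: "cdbkg", "pkcbi"
Sorted first:  bcdgk
Sorted second: bcikp
Differ at position 2: 'd' vs 'i' => not anagrams

0


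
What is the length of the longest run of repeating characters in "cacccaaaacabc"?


Input: "cacccaaaacabc"
Scanning for longest run:
  Position 1 ('a'): new char, reset run to 1
  Position 2 ('c'): new char, reset run to 1
  Position 3 ('c'): continues run of 'c', length=2
  Position 4 ('c'): continues run of 'c', length=3
  Position 5 ('a'): new char, reset run to 1
  Position 6 ('a'): continues run of 'a', length=2
  Position 7 ('a'): continues run of 'a', length=3
  Position 8 ('a'): continues run of 'a', length=4
  Position 9 ('c'): new char, reset run to 1
  Position 10 ('a'): new char, reset run to 1
  Position 11 ('b'): new char, reset run to 1
  Position 12 ('c'): new char, reset run to 1
Longest run: 'a' with length 4

4


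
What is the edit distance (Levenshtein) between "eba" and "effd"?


Computing edit distance: "eba" -> "effd"
DP table:
           e    f    f    d
      0    1    2    3    4
  e   1    0    1    2    3
  b   2    1    1    2    3
  a   3    2    2    2    3
Edit distance = dp[3][4] = 3

3


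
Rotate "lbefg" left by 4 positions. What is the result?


Input: "lbefg", rotate left by 4
First 4 characters: "lbef"
Remaining characters: "g"
Concatenate remaining + first: "g" + "lbef" = "glbef"

glbef


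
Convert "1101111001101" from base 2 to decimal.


Input: "1101111001101" in base 2
Positional expansion:
  Digit '1' (value 1) x 2^12 = 4096
  Digit '1' (value 1) x 2^11 = 2048
  Digit '0' (value 0) x 2^10 = 0
  Digit '1' (value 1) x 2^9 = 512
  Digit '1' (value 1) x 2^8 = 256
  Digit '1' (value 1) x 2^7 = 128
  Digit '1' (value 1) x 2^6 = 64
  Digit '0' (value 0) x 2^5 = 0
  Digit '0' (value 0) x 2^4 = 0
  Digit '1' (value 1) x 2^3 = 8
  Digit '1' (value 1) x 2^2 = 4
  Digit '0' (value 0) x 2^1 = 0
  Digit '1' (value 1) x 2^0 = 1
Sum = 7117

7117


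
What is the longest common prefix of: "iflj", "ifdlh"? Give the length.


Words: iflj, ifdlh
  Position 0: all 'i' => match
  Position 1: all 'f' => match
  Position 2: ('l', 'd') => mismatch, stop
LCP = "if" (length 2)

2


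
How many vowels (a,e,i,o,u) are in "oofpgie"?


Input: oofpgie
Checking each character:
  'o' at position 0: vowel (running total: 1)
  'o' at position 1: vowel (running total: 2)
  'f' at position 2: consonant
  'p' at position 3: consonant
  'g' at position 4: consonant
  'i' at position 5: vowel (running total: 3)
  'e' at position 6: vowel (running total: 4)
Total vowels: 4

4


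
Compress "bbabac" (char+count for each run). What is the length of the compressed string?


Input: bbabac
Runs:
  'b' x 2 => "b2"
  'a' x 1 => "a1"
  'b' x 1 => "b1"
  'a' x 1 => "a1"
  'c' x 1 => "c1"
Compressed: "b2a1b1a1c1"
Compressed length: 10

10


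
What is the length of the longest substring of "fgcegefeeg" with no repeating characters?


Input: "fgcegefeeg"
Sliding window (track last position of each char):
  Position 0 ('f'): window [0,0] length 1 -- new best
  Position 1 ('g'): window [0,1] length 2 -- new best
  Position 2 ('c'): window [0,2] length 3 -- new best
  Position 3 ('e'): window [0,3] length 4 -- new best
  Position 4 ('g'): repeat (last at 1), move window start to 2
  Position 4 ('g'): window [2,4] length 3
  Position 5 ('e'): repeat (last at 3), move window start to 4
  Position 5 ('e'): window [4,5] length 2
  Position 6 ('f'): window [4,6] length 3
  Position 7 ('e'): repeat (last at 5), move window start to 6
  Position 7 ('e'): window [6,7] length 2
  Position 8 ('e'): repeat (last at 7), move window start to 8
  Position 8 ('e'): window [8,8] length 1
  Position 9 ('g'): window [8,9] length 2
Longest substring with no repeats: "fgce" with length 4

4


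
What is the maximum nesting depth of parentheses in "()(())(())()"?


Input: "()(())(())()"
Tracking depth:
  Position 0 '(': depth becomes 1
  Position 1 ')': depth becomes 0
  Position 2 '(': depth becomes 1
  Position 3 '(': depth becomes 2
  Position 4 ')': depth becomes 1
  Position 5 ')': depth becomes 0
  Position 6 '(': depth becomes 1
  Position 7 '(': depth becomes 2
  Position 8 ')': depth becomes 1
  Position 9 ')': depth becomes 0
  Position 10 '(': depth becomes 1
  Position 11 ')': depth becomes 0
Maximum depth reached: 2

2


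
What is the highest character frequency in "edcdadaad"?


Input: edcdadaad
Character counts:
  'a': 3
  'c': 1
  'd': 4
  'e': 1
Maximum frequency: 4

4


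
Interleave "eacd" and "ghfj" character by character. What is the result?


Interleaving "eacd" and "ghfj":
  Position 0: 'e' from first, 'g' from second => "eg"
  Position 1: 'a' from first, 'h' from second => "ah"
  Position 2: 'c' from first, 'f' from second => "cf"
  Position 3: 'd' from first, 'j' from second => "dj"
Result: egahcfdj

egahcfdj


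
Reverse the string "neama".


Input: neama
Reading characters right to left:
  Position 4: 'a'
  Position 3: 'm'
  Position 2: 'a'
  Position 1: 'e'
  Position 0: 'n'
Reversed: amaen

amaen


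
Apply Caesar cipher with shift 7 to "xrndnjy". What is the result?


Caesar cipher: shift "xrndnjy" by 7
  'x' (pos 23) + 7 = pos 4 = 'e'
  'r' (pos 17) + 7 = pos 24 = 'y'
  'n' (pos 13) + 7 = pos 20 = 'u'
  'd' (pos 3) + 7 = pos 10 = 'k'
  'n' (pos 13) + 7 = pos 20 = 'u'
  'j' (pos 9) + 7 = pos 16 = 'q'
  'y' (pos 24) + 7 = pos 5 = 'f'
Result: eyukuqf

eyukuqf


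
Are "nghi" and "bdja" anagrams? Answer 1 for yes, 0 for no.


Strings: "nghi", "bdja"
Sorted first:  ghin
Sorted second: abdj
Differ at position 0: 'g' vs 'a' => not anagrams

0


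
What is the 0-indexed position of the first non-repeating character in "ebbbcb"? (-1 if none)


Input: ebbbcb
Character frequencies:
  'b': 4
  'c': 1
  'e': 1
Scanning left to right for freq == 1:
  Position 0 ('e'): unique! => answer = 0

0


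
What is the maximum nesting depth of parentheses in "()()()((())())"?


Input: "()()()((())())"
Tracking depth:
  Position 0 '(': depth becomes 1
  Position 1 ')': depth becomes 0
  Position 2 '(': depth becomes 1
  Position 3 ')': depth becomes 0
  Position 4 '(': depth becomes 1
  Position 5 ')': depth becomes 0
  Position 6 '(': depth becomes 1
  Position 7 '(': depth becomes 2
  Position 8 '(': depth becomes 3
  Position 9 ')': depth becomes 2
  Position 10 ')': depth becomes 1
  Position 11 '(': depth becomes 2
  Position 12 ')': depth becomes 1
  Position 13 ')': depth becomes 0
Maximum depth reached: 3

3


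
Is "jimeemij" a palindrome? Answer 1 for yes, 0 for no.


Input: jimeemij
Reversed: jimeemij
  Compare pos 0 ('j') with pos 7 ('j'): match
  Compare pos 1 ('i') with pos 6 ('i'): match
  Compare pos 2 ('m') with pos 5 ('m'): match
  Compare pos 3 ('e') with pos 4 ('e'): match
Result: palindrome

1


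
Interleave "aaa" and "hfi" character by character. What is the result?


Interleaving "aaa" and "hfi":
  Position 0: 'a' from first, 'h' from second => "ah"
  Position 1: 'a' from first, 'f' from second => "af"
  Position 2: 'a' from first, 'i' from second => "ai"
Result: ahafai

ahafai


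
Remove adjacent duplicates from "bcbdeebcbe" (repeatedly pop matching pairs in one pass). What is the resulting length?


Input: bcbdeebcbe
Stack-based adjacent duplicate removal:
  Read 'b': push. Stack: b
  Read 'c': push. Stack: bc
  Read 'b': push. Stack: bcb
  Read 'd': push. Stack: bcbd
  Read 'e': push. Stack: bcbde
  Read 'e': matches stack top 'e' => pop. Stack: bcbd
  Read 'b': push. Stack: bcbdb
  Read 'c': push. Stack: bcbdbc
  Read 'b': push. Stack: bcbdbcb
  Read 'e': push. Stack: bcbdbcbe
Final stack: "bcbdbcbe" (length 8)

8


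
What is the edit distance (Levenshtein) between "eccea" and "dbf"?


Computing edit distance: "eccea" -> "dbf"
DP table:
           d    b    f
      0    1    2    3
  e   1    1    2    3
  c   2    2    2    3
  c   3    3    3    3
  e   4    4    4    4
  a   5    5    5    5
Edit distance = dp[5][3] = 5

5


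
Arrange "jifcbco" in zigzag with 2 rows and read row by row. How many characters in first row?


Zigzag "jifcbco" into 2 rows:
Placing characters:
  'j' => row 0
  'i' => row 1
  'f' => row 0
  'c' => row 1
  'b' => row 0
  'c' => row 1
  'o' => row 0
Rows:
  Row 0: "jfbo"
  Row 1: "icc"
First row length: 4

4


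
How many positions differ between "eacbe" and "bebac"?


Comparing "eacbe" and "bebac" position by position:
  Position 0: 'e' vs 'b' => DIFFER
  Position 1: 'a' vs 'e' => DIFFER
  Position 2: 'c' vs 'b' => DIFFER
  Position 3: 'b' vs 'a' => DIFFER
  Position 4: 'e' vs 'c' => DIFFER
Positions that differ: 5

5


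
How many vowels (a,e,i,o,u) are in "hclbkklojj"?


Input: hclbkklojj
Checking each character:
  'h' at position 0: consonant
  'c' at position 1: consonant
  'l' at position 2: consonant
  'b' at position 3: consonant
  'k' at position 4: consonant
  'k' at position 5: consonant
  'l' at position 6: consonant
  'o' at position 7: vowel (running total: 1)
  'j' at position 8: consonant
  'j' at position 9: consonant
Total vowels: 1

1


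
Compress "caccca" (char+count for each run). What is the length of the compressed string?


Input: caccca
Runs:
  'c' x 1 => "c1"
  'a' x 1 => "a1"
  'c' x 3 => "c3"
  'a' x 1 => "a1"
Compressed: "c1a1c3a1"
Compressed length: 8

8


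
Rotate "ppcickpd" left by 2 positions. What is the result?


Input: "ppcickpd", rotate left by 2
First 2 characters: "pp"
Remaining characters: "cickpd"
Concatenate remaining + first: "cickpd" + "pp" = "cickpdpp"

cickpdpp


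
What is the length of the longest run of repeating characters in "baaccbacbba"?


Input: "baaccbacbba"
Scanning for longest run:
  Position 1 ('a'): new char, reset run to 1
  Position 2 ('a'): continues run of 'a', length=2
  Position 3 ('c'): new char, reset run to 1
  Position 4 ('c'): continues run of 'c', length=2
  Position 5 ('b'): new char, reset run to 1
  Position 6 ('a'): new char, reset run to 1
  Position 7 ('c'): new char, reset run to 1
  Position 8 ('b'): new char, reset run to 1
  Position 9 ('b'): continues run of 'b', length=2
  Position 10 ('a'): new char, reset run to 1
Longest run: 'a' with length 2

2


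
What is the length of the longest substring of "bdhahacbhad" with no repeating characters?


Input: "bdhahacbhad"
Sliding window (track last position of each char):
  Position 0 ('b'): window [0,0] length 1 -- new best
  Position 1 ('d'): window [0,1] length 2 -- new best
  Position 2 ('h'): window [0,2] length 3 -- new best
  Position 3 ('a'): window [0,3] length 4 -- new best
  Position 4 ('h'): repeat (last at 2), move window start to 3
  Position 4 ('h'): window [3,4] length 2
  Position 5 ('a'): repeat (last at 3), move window start to 4
  Position 5 ('a'): window [4,5] length 2
  Position 6 ('c'): window [4,6] length 3
  Position 7 ('b'): window [4,7] length 4
  Position 8 ('h'): repeat (last at 4), move window start to 5
  Position 8 ('h'): window [5,8] length 4
  Position 9 ('a'): repeat (last at 5), move window start to 6
  Position 9 ('a'): window [6,9] length 4
  Position 10 ('d'): window [6,10] length 5 -- new best
Longest substring with no repeats: "cbhad" with length 5

5


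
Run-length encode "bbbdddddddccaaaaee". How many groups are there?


Input: bbbdddddddccaaaaee
Scanning for consecutive runs:
  Group 1: 'b' x 3 (positions 0-2)
  Group 2: 'd' x 7 (positions 3-9)
  Group 3: 'c' x 2 (positions 10-11)
  Group 4: 'a' x 4 (positions 12-15)
  Group 5: 'e' x 2 (positions 16-17)
Total groups: 5

5


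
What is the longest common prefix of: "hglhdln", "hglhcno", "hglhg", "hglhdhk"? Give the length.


Words: hglhdln, hglhcno, hglhg, hglhdhk
  Position 0: all 'h' => match
  Position 1: all 'g' => match
  Position 2: all 'l' => match
  Position 3: all 'h' => match
  Position 4: ('d', 'c', 'g', 'd') => mismatch, stop
LCP = "hglh" (length 4)

4


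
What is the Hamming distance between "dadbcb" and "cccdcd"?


Comparing "dadbcb" and "cccdcd" position by position:
  Position 0: 'd' vs 'c' => differ
  Position 1: 'a' vs 'c' => differ
  Position 2: 'd' vs 'c' => differ
  Position 3: 'b' vs 'd' => differ
  Position 4: 'c' vs 'c' => same
  Position 5: 'b' vs 'd' => differ
Total differences (Hamming distance): 5

5


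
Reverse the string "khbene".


Input: khbene
Reading characters right to left:
  Position 5: 'e'
  Position 4: 'n'
  Position 3: 'e'
  Position 2: 'b'
  Position 1: 'h'
  Position 0: 'k'
Reversed: enebhk

enebhk


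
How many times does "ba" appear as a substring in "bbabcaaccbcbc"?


Searching for "ba" in "bbabcaaccbcbc"
Scanning each position:
  Position 0: "bb" => no
  Position 1: "ba" => MATCH
  Position 2: "ab" => no
  Position 3: "bc" => no
  Position 4: "ca" => no
  Position 5: "aa" => no
  Position 6: "ac" => no
  Position 7: "cc" => no
  Position 8: "cb" => no
  Position 9: "bc" => no
  Position 10: "cb" => no
  Position 11: "bc" => no
Total occurrences: 1

1


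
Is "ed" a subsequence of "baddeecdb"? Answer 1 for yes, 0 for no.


Check if "ed" is a subsequence of "baddeecdb"
Greedy scan:
  Position 0 ('b'): no match needed
  Position 1 ('a'): no match needed
  Position 2 ('d'): no match needed
  Position 3 ('d'): no match needed
  Position 4 ('e'): matches sub[0] = 'e'
  Position 5 ('e'): no match needed
  Position 6 ('c'): no match needed
  Position 7 ('d'): matches sub[1] = 'd'
  Position 8 ('b'): no match needed
All 2 characters matched => is a subsequence

1


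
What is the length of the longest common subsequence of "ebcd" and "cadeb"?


LCS of "ebcd" and "cadeb"
DP table:
           c    a    d    e    b
      0    0    0    0    0    0
  e   0    0    0    0    1    1
  b   0    0    0    0    1    2
  c   0    1    1    1    1    2
  d   0    1    1    2    2    2
LCS length = dp[4][5] = 2

2


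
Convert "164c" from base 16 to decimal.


Input: "164c" in base 16
Positional expansion:
  Digit '1' (value 1) x 16^3 = 4096
  Digit '6' (value 6) x 16^2 = 1536
  Digit '4' (value 4) x 16^1 = 64
  Digit 'c' (value 12) x 16^0 = 12
Sum = 5708

5708


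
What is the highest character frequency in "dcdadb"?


Input: dcdadb
Character counts:
  'a': 1
  'b': 1
  'c': 1
  'd': 3
Maximum frequency: 3

3


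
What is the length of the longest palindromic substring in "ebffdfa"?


Input: "ebffdfa"
Checking substrings for palindromes:
  [3:6] "fdf" (len 3) => palindrome
  [2:4] "ff" (len 2) => palindrome
Longest palindromic substring: "fdf" with length 3

3


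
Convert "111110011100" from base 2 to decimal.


Input: "111110011100" in base 2
Positional expansion:
  Digit '1' (value 1) x 2^11 = 2048
  Digit '1' (value 1) x 2^10 = 1024
  Digit '1' (value 1) x 2^9 = 512
  Digit '1' (value 1) x 2^8 = 256
  Digit '1' (value 1) x 2^7 = 128
  Digit '0' (value 0) x 2^6 = 0
  Digit '0' (value 0) x 2^5 = 0
  Digit '1' (value 1) x 2^4 = 16
  Digit '1' (value 1) x 2^3 = 8
  Digit '1' (value 1) x 2^2 = 4
  Digit '0' (value 0) x 2^1 = 0
  Digit '0' (value 0) x 2^0 = 0
Sum = 3996

3996


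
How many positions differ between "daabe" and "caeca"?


Comparing "daabe" and "caeca" position by position:
  Position 0: 'd' vs 'c' => DIFFER
  Position 1: 'a' vs 'a' => same
  Position 2: 'a' vs 'e' => DIFFER
  Position 3: 'b' vs 'c' => DIFFER
  Position 4: 'e' vs 'a' => DIFFER
Positions that differ: 4

4


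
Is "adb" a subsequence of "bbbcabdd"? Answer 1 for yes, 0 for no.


Check if "adb" is a subsequence of "bbbcabdd"
Greedy scan:
  Position 0 ('b'): no match needed
  Position 1 ('b'): no match needed
  Position 2 ('b'): no match needed
  Position 3 ('c'): no match needed
  Position 4 ('a'): matches sub[0] = 'a'
  Position 5 ('b'): no match needed
  Position 6 ('d'): matches sub[1] = 'd'
  Position 7 ('d'): no match needed
Only matched 2/3 characters => not a subsequence

0


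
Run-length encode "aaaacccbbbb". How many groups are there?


Input: aaaacccbbbb
Scanning for consecutive runs:
  Group 1: 'a' x 4 (positions 0-3)
  Group 2: 'c' x 3 (positions 4-6)
  Group 3: 'b' x 4 (positions 7-10)
Total groups: 3

3


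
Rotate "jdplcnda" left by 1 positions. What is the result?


Input: "jdplcnda", rotate left by 1
First 1 characters: "j"
Remaining characters: "dplcnda"
Concatenate remaining + first: "dplcnda" + "j" = "dplcndaj"

dplcndaj


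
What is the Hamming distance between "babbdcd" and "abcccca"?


Comparing "babbdcd" and "abcccca" position by position:
  Position 0: 'b' vs 'a' => differ
  Position 1: 'a' vs 'b' => differ
  Position 2: 'b' vs 'c' => differ
  Position 3: 'b' vs 'c' => differ
  Position 4: 'd' vs 'c' => differ
  Position 5: 'c' vs 'c' => same
  Position 6: 'd' vs 'a' => differ
Total differences (Hamming distance): 6

6


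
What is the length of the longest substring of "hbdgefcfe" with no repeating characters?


Input: "hbdgefcfe"
Sliding window (track last position of each char):
  Position 0 ('h'): window [0,0] length 1 -- new best
  Position 1 ('b'): window [0,1] length 2 -- new best
  Position 2 ('d'): window [0,2] length 3 -- new best
  Position 3 ('g'): window [0,3] length 4 -- new best
  Position 4 ('e'): window [0,4] length 5 -- new best
  Position 5 ('f'): window [0,5] length 6 -- new best
  Position 6 ('c'): window [0,6] length 7 -- new best
  Position 7 ('f'): repeat (last at 5), move window start to 6
  Position 7 ('f'): window [6,7] length 2
  Position 8 ('e'): window [6,8] length 3
Longest substring with no repeats: "hbdgefc" with length 7

7
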